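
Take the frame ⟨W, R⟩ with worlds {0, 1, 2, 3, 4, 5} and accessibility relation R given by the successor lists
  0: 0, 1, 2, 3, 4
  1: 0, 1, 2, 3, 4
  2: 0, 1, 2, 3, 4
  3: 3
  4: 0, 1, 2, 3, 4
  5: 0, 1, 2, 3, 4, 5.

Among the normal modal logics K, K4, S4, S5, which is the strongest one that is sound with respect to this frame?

Transitive (axiom 4): yes — every two-step R-path is closed by a direct edge.
Reflexive (axiom T): yes — every world is R-related to itself.
Euclidean (axiom 5): no — 0 R 3 and 0 R 1, but not 3 R 1.
So F validates K, K4, S4; S5 would additionally require R to be Euclidean. The strongest is S4.

S4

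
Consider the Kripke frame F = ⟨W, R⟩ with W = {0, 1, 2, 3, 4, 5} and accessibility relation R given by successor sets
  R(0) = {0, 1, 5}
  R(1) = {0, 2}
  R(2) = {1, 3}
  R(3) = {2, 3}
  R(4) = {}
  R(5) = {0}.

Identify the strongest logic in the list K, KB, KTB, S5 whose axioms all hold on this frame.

Symmetric (axiom B): yes — every pair in R has its reverse in R.
Reflexive (axiom T): no — 1 is not related to itself.
Euclidean (axiom 5): no — 0 R 1 and 0 R 5, but not 1 R 5.
So F validates K, KB; KTB would additionally require R to be reflexive. The strongest is KB.

KB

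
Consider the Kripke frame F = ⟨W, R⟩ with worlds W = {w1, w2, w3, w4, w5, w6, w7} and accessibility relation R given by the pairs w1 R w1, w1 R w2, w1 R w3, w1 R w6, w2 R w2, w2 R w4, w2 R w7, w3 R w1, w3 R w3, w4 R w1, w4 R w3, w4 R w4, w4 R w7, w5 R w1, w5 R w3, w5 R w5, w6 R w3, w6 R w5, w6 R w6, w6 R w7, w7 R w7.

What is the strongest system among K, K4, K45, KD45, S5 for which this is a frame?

K

Transitive (axiom 4): no — w1 R w2 and w2 R w4, but not w1 R w4.
Euclidean (axiom 5): no — w1 R w2 and w1 R w3, but not w2 R w3.
Serial (axiom D): yes — every world has a successor (e.g. w1 R w1).
Reflexive (axiom T): yes — every world is R-related to itself.
So F validates K; K4 would additionally require R to be transitive. The strongest is K.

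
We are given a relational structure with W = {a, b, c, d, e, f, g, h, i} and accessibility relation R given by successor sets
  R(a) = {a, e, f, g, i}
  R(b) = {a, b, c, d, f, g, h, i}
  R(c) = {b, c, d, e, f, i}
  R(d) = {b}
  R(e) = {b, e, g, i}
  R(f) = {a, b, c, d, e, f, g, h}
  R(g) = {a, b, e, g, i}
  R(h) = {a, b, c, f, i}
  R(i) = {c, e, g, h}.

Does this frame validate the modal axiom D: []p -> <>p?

Yes

Axiom D corresponds to the accessibility relation being serial.
Serial: yes — every world has a successor (e.g. a R a).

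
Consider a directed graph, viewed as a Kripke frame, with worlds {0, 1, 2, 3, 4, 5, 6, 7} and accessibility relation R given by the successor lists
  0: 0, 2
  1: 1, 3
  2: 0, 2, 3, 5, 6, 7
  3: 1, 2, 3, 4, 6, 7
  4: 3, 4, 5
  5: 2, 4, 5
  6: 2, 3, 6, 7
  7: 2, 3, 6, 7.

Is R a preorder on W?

Reflexive: yes — every world is R-related to itself.
Transitive: no — 0 R 2 and 2 R 3, but not 0 R 3.
So R is not a preorder.

No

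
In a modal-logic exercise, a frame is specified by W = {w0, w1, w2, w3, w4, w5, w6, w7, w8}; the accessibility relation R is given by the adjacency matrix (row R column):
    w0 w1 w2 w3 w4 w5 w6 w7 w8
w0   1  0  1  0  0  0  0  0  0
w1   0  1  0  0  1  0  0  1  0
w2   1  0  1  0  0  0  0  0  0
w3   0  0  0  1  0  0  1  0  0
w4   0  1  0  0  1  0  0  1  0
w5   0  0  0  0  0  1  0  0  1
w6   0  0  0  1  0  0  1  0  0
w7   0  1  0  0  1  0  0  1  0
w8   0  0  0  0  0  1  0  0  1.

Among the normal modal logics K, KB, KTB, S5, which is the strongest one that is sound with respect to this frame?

S5

Symmetric (axiom B): yes — every pair in R has its reverse in R.
Reflexive (axiom T): yes — every world is R-related to itself.
Euclidean (axiom 5): yes — any two successors of a common world are R-related.
So F validates K, KB, KTB, S5. The strongest is S5.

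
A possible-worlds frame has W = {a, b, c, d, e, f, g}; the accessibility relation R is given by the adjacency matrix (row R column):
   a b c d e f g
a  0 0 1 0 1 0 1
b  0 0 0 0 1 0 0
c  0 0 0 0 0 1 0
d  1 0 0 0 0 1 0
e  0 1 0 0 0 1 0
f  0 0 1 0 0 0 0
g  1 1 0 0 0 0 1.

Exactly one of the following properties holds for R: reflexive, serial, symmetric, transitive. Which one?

serial

Reflexive: no — a is not related to itself.
Serial: yes — every world has a successor (e.g. a R c).
Symmetric: no — a R c but not c R a.
Transitive: no — a R c and c R f, but not a R f.
Only serial holds.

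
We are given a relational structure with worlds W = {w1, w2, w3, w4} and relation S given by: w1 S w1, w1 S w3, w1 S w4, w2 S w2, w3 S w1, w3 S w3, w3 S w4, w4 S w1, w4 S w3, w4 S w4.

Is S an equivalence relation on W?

Reflexive: yes — every world is S-related to itself.
Symmetric: yes — every pair in S has its reverse in S.
Transitive: yes — every two-step S-path is closed by a direct edge.
So S is an equivalence relation.

Yes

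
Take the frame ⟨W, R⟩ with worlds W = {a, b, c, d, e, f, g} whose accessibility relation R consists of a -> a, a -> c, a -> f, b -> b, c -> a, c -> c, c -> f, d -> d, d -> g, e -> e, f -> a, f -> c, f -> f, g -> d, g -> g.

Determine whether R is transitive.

Yes

Transitive: yes — every two-step R-path is closed by a direct edge.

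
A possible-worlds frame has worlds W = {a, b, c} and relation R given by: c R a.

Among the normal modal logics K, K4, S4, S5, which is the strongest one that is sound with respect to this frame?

Transitive (axiom 4): yes — every two-step R-path is closed by a direct edge.
Reflexive (axiom T): no — a is not related to itself.
Euclidean (axiom 5): no — c R a and c R a, but not a R a.
So F validates K, K4; S4 would additionally require R to be reflexive. The strongest is K4.

K4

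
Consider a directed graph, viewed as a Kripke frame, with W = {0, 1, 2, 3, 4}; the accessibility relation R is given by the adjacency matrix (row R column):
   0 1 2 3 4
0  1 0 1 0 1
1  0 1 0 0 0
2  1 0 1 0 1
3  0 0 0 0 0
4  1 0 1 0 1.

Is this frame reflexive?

Reflexive: no — 3 is not related to itself.

No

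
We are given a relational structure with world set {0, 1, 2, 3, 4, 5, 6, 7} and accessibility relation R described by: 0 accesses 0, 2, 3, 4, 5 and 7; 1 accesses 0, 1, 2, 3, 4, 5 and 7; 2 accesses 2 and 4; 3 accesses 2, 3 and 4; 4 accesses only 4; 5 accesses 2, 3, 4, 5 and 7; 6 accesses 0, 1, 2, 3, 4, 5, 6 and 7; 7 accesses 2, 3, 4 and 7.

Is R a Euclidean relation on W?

Euclidean: no — 0 R 2 and 0 R 3, but not 2 R 3.

No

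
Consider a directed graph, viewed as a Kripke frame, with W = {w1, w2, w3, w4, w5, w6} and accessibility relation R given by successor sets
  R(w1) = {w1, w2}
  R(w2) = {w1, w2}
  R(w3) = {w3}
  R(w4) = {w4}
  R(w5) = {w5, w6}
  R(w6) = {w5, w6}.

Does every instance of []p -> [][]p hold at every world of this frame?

The schema 4 characterises exactly the transitive frames.
Transitive: yes — every two-step R-path is closed by a direct edge.

Yes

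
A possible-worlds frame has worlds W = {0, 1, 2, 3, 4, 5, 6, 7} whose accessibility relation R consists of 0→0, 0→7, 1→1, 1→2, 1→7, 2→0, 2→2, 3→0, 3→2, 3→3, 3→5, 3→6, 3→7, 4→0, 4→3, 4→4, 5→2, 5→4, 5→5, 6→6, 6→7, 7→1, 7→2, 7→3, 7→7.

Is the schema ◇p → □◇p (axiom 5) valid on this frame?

No

The schema 5 characterises exactly the Euclidean frames.
Euclidean: no — 1 R 2 and 1 R 7, but not 2 R 7.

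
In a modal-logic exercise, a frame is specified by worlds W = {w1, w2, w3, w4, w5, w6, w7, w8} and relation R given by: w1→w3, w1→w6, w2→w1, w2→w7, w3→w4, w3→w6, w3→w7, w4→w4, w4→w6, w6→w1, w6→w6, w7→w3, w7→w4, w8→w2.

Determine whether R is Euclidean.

No

Euclidean: no — w1 R w6 and w1 R w3, but not w6 R w3.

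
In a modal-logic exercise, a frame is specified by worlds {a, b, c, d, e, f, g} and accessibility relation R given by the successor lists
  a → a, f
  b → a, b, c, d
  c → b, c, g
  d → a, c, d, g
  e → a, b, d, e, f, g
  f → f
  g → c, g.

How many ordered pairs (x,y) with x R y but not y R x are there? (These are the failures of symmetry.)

11

Enumerating: (a,f), (b,a), (b,d), (d,a), (d,c), (d,g), (e,a), (e,b), (e,d), (e,f), (e,g).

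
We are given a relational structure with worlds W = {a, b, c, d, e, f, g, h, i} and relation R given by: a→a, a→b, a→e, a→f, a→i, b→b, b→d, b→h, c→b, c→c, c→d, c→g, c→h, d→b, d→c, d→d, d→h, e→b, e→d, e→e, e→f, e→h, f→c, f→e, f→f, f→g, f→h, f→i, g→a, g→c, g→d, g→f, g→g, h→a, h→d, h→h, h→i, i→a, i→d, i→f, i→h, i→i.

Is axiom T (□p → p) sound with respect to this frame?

The schema T characterises exactly the reflexive frames.
Reflexive: yes — every world is R-related to itself.

Yes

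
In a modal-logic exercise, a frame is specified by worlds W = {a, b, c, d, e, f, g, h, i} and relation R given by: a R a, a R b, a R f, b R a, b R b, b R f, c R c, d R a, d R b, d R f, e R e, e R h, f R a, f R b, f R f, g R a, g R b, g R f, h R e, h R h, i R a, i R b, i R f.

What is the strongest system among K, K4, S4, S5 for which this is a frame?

Transitive (axiom 4): yes — every two-step R-path is closed by a direct edge.
Reflexive (axiom T): no — d is not related to itself.
Euclidean (axiom 5): yes — any two successors of a common world are R-related.
So F validates K, K4; S4 would additionally require R to be reflexive. The strongest is K4.

K4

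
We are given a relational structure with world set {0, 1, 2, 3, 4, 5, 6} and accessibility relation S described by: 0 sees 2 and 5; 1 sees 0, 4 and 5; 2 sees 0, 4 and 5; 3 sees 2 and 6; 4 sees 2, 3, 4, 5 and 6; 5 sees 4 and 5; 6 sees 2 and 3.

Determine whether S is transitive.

Transitive: no — 0 S 2 and 2 S 4, but not 0 S 4.

No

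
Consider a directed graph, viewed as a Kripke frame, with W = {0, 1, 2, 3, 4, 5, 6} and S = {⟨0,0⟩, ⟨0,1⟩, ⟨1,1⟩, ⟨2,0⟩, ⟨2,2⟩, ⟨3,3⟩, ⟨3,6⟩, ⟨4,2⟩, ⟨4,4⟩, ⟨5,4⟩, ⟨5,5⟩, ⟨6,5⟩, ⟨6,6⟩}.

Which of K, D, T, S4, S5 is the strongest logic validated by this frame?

Serial (axiom D): yes — every world has a successor (e.g. 0 S 0).
Reflexive (axiom T): yes — every world is S-related to itself.
Transitive (axiom 4): no — 2 S 0 and 0 S 1, but not 2 S 1.
Euclidean (axiom 5): no — 0 S 1 and 0 S 0, but not 1 S 0.
So F validates K, D, T; S4 would additionally require S to be transitive. The strongest is T.

T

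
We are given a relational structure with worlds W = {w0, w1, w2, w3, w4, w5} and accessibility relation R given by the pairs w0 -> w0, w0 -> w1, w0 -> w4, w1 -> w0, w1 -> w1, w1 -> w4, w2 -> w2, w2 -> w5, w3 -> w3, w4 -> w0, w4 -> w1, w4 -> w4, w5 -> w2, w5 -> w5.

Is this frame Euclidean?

Euclidean: yes — any two successors of a common world are R-related.

Yes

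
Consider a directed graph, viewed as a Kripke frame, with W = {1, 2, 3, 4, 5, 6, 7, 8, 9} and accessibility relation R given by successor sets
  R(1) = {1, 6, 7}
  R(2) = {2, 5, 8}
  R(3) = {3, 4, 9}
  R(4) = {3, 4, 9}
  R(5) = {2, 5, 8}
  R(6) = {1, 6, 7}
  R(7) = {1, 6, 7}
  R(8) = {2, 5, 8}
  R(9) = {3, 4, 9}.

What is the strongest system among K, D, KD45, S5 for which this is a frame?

Serial (axiom D): yes — every world has a successor (e.g. 1 R 1).
Euclidean (axiom 5): yes — any two successors of a common world are R-related.
Transitive (axiom 4): yes — every two-step R-path is closed by a direct edge.
Reflexive (axiom T): yes — every world is R-related to itself.
So F validates K, D, KD45, S5. The strongest is S5.

S5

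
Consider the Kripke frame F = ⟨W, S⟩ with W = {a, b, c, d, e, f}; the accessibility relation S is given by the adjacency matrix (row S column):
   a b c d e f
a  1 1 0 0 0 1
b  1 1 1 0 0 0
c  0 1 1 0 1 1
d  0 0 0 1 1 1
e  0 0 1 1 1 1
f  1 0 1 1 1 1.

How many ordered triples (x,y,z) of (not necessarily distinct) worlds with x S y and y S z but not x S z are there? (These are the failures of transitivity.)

Enumerating: (a,b,c), (a,f,c), (a,f,d), (a,f,e), (b,a,f), (b,c,e), (b,c,f), (c,b,a), (c,e,d), (c,f,a), (c,f,d), (d,e,c), (d,f,a), (d,f,c), (e,c,b), (e,f,a), (f,a,b), (f,c,b).

18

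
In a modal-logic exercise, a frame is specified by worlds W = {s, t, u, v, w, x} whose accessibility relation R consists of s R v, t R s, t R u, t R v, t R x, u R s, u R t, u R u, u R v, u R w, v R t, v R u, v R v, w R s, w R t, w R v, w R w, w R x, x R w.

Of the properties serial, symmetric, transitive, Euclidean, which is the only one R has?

serial

Serial: yes — every world has a successor (e.g. s R v).
Symmetric: no — s R v but not v R s.
Transitive: no — s R v and v R t, but not s R t.
Euclidean: no — t R s and t R u, but not s R u.
Only serial holds.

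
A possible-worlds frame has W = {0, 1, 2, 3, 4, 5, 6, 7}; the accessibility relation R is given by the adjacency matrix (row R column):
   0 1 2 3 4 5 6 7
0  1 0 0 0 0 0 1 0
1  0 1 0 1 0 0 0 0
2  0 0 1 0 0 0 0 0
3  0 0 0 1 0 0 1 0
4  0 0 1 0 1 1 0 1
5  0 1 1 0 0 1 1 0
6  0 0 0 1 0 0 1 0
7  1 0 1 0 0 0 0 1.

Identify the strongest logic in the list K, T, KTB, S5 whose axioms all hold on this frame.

T

Reflexive (axiom T): yes — every world is R-related to itself.
Symmetric (axiom B): no — 0 R 6 but not 6 R 0.
Euclidean (axiom 5): no — 4 R 2 and 4 R 5, but not 2 R 5.
So F validates K, T; KTB would additionally require R to be symmetric. The strongest is T.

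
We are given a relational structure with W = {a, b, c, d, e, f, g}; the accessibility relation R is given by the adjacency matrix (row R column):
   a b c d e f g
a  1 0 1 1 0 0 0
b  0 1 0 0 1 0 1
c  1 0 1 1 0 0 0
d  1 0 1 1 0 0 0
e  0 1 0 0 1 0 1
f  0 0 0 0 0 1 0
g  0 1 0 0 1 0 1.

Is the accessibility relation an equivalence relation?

Reflexive: yes — every world is R-related to itself.
Symmetric: yes — every pair in R has its reverse in R.
Transitive: yes — every two-step R-path is closed by a direct edge.
So R is an equivalence relation.

Yes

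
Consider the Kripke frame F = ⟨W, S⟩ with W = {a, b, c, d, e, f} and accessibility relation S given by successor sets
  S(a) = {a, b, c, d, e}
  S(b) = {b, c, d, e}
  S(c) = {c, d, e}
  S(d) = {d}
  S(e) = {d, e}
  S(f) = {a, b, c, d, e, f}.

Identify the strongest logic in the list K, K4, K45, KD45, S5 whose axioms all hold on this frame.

Transitive (axiom 4): yes — every two-step S-path is closed by a direct edge.
Euclidean (axiom 5): no — a S c and a S b, but not c S b.
Serial (axiom D): yes — every world has a successor (e.g. a S a).
Reflexive (axiom T): yes — every world is S-related to itself.
So F validates K, K4; K45 would additionally require S to be Euclidean. The strongest is K4.

K4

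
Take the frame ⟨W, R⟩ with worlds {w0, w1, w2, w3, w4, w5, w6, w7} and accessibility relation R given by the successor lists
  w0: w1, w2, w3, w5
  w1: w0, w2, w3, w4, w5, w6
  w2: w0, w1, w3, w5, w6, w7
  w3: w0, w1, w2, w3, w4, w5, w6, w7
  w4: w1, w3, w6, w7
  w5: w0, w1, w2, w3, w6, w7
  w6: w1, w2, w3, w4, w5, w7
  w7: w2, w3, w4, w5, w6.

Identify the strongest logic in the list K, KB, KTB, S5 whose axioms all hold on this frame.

KB

Symmetric (axiom B): yes — every pair in R has its reverse in R.
Reflexive (axiom T): no — w0 is not related to itself.
Euclidean (axiom 5): no — w1 R w0 and w1 R w4, but not w0 R w4.
So F validates K, KB; KTB would additionally require R to be reflexive. The strongest is KB.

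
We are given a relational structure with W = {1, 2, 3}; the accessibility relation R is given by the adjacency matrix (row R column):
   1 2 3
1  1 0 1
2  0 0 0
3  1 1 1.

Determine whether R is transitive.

Transitive: no — 1 R 3 and 3 R 2, but not 1 R 2.

No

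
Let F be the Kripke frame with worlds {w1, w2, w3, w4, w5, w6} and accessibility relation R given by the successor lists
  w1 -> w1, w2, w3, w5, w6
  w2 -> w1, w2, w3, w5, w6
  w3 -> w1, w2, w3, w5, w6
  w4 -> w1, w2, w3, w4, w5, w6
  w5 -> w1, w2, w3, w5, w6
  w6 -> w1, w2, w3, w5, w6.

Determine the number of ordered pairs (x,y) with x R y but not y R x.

Enumerating: (w4,w1), (w4,w2), (w4,w3), (w4,w5), (w4,w6).

5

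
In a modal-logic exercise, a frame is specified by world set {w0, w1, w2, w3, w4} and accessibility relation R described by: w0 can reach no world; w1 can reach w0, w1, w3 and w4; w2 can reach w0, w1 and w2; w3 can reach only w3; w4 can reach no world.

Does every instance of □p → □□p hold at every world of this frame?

No

Axiom 4 corresponds to the accessibility relation being transitive.
Transitive: no — w2 R w1 and w1 R w3, but not w2 R w3.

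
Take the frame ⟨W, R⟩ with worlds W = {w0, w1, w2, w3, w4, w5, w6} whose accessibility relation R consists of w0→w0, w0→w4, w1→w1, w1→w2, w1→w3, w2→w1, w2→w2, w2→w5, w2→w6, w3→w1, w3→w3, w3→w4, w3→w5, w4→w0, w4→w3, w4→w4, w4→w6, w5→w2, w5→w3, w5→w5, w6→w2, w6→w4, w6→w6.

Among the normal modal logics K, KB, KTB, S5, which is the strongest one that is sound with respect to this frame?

KTB

Symmetric (axiom B): yes — every pair in R has its reverse in R.
Reflexive (axiom T): yes — every world is R-related to itself.
Euclidean (axiom 5): no — w1 R w2 and w1 R w3, but not w2 R w3.
So F validates K, KB, KTB; S5 would additionally require R to be Euclidean. The strongest is KTB.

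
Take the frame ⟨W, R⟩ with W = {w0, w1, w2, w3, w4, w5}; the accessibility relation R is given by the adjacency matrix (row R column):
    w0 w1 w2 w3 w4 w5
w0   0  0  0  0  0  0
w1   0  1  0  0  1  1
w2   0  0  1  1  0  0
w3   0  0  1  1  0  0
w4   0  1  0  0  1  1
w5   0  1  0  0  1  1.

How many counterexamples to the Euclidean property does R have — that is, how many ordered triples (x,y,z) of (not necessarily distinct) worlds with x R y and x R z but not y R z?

R is Euclidean; there are no such tuples.

0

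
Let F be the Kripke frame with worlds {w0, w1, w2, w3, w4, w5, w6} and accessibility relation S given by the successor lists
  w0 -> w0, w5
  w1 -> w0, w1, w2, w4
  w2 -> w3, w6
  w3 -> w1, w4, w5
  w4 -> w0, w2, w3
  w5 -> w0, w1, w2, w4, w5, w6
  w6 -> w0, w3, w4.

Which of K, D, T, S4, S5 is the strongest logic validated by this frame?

Serial (axiom D): yes — every world has a successor (e.g. w0 S w0).
Reflexive (axiom T): no — w2 is not related to itself.
Transitive (axiom 4): no — w0 S w5 and w5 S w1, but not w0 S w1.
Euclidean (axiom 5): no — w1 S w0 and w1 S w2, but not w0 S w2.
So F validates K, D; T would additionally require S to be reflexive. The strongest is D.

D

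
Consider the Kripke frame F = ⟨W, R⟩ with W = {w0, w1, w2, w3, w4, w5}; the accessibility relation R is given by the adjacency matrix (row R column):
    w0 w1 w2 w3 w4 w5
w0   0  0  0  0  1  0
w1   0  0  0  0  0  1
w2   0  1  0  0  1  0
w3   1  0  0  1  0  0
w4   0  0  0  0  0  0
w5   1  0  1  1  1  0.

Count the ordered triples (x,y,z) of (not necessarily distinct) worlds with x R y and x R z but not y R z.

20

Enumerating: (w0,w4,w4), (w1,w5,w5), (w2,w1,w1), (w2,w1,w4), (w2,w4,w1), (w2,w4,w4), (w3,w0,w0), (w3,w0,w3), (w5,w0,w0), (w5,w0,w2), (w5,w0,w3), (w5,w2,w0), … and 8 more.
Total: 20.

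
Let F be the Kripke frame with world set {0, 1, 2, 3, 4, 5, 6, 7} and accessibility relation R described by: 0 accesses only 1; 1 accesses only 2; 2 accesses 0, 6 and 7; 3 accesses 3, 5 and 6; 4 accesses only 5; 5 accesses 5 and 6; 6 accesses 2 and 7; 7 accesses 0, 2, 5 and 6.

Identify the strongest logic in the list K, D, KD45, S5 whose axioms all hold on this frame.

D

Serial (axiom D): yes — every world has a successor (e.g. 0 R 1).
Euclidean (axiom 5): no — 2 R 0 and 2 R 6, but not 0 R 6.
Transitive (axiom 4): no — 0 R 1 and 1 R 2, but not 0 R 2.
Reflexive (axiom T): no — 0 is not related to itself.
So F validates K, D; KD45 would additionally require R to be Euclidean and transitive. The strongest is D.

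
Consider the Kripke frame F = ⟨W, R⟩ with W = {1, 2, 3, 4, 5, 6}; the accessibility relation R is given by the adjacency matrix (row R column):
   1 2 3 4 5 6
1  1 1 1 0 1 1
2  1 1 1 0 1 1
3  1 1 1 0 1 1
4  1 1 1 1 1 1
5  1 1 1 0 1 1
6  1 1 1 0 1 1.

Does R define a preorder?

Yes

Reflexive: yes — every world is R-related to itself.
Transitive: yes — every two-step R-path is closed by a direct edge.
So R is a preorder.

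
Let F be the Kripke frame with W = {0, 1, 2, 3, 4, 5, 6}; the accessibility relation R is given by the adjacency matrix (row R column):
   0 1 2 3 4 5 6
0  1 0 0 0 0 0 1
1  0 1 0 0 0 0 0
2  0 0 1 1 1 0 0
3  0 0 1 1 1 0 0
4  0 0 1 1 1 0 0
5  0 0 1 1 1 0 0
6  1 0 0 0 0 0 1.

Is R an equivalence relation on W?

Reflexive: no — 5 is not related to itself.
Symmetric: no — 5 R 2 but not 2 R 5.
Transitive: yes — every two-step R-path is closed by a direct edge.
So R is not an equivalence relation.

No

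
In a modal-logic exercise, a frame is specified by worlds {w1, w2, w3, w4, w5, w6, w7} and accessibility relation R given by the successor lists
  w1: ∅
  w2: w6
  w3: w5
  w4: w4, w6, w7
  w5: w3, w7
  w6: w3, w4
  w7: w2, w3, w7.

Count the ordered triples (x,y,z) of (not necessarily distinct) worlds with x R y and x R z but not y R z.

Enumerating: (w2,w6,w6), (w3,w5,w5), (w4,w6,w6), (w4,w6,w7), (w4,w7,w4), (w4,w7,w6), (w5,w3,w3), (w5,w3,w7), (w6,w3,w3), (w6,w3,w4), (w6,w4,w3), (w7,w2,w2), (w7,w2,w3), (w7,w2,w7), (w7,w3,w2), (w7,w3,w3), (w7,w3,w7).

17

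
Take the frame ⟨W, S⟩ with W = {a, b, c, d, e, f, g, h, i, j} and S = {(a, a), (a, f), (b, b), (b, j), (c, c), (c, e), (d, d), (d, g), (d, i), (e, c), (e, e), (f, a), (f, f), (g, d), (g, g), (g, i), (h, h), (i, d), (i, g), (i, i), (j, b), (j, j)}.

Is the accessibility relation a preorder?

Yes

Reflexive: yes — every world is S-related to itself.
Transitive: yes — every two-step S-path is closed by a direct edge.
So S is a preorder.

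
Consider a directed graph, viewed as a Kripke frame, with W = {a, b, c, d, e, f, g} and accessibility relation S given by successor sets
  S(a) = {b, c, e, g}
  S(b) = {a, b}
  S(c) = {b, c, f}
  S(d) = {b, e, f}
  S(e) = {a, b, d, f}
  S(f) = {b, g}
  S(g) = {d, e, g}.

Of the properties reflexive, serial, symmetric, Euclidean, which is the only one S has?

serial

Reflexive: no — a is not related to itself.
Serial: yes — every world has a successor (e.g. a S b).
Symmetric: no — a S c but not c S a.
Euclidean: no — a S b and a S c, but not b S c.
Only serial holds.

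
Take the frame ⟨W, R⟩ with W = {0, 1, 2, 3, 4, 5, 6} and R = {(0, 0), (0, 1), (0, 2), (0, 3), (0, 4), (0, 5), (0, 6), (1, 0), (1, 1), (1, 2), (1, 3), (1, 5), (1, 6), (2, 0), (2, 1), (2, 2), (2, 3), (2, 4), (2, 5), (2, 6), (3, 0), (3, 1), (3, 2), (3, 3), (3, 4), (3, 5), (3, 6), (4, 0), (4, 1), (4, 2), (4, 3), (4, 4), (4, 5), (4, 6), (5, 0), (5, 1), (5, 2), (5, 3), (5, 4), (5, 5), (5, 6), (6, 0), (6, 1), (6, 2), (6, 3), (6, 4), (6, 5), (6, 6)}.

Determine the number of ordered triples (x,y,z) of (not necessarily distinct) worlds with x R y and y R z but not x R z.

Enumerating: (1,0,4), (1,2,4), (1,3,4), (1,5,4), (1,6,4).

5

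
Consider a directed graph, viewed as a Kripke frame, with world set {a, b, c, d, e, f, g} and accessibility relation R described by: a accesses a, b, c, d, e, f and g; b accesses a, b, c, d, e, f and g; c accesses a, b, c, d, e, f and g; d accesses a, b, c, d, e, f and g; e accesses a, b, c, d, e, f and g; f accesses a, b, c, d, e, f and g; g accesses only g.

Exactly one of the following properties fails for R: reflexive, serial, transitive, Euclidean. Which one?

Reflexive: yes — every world is R-related to itself.
Serial: yes — every world has a successor (e.g. a R a).
Transitive: yes — every two-step R-path is closed by a direct edge.
Euclidean: no — a R g and a R b, but not g R b.
Only Euclidean fails.

Euclidean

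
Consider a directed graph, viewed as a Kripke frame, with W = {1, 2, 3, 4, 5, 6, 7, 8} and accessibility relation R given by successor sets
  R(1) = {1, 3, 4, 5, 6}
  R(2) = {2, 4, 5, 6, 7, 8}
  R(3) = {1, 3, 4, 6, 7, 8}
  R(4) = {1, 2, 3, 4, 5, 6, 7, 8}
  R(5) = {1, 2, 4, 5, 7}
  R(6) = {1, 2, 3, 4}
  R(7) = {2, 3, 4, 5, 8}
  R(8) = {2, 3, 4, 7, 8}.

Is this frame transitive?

Transitive: no — 1 R 3 and 3 R 7, but not 1 R 7.

No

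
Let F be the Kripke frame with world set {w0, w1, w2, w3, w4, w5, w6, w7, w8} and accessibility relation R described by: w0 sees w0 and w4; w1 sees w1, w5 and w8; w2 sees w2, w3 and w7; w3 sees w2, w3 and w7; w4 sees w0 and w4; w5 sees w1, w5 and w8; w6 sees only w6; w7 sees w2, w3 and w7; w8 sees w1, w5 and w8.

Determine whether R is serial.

Serial: yes — every world has a successor (e.g. w0 R w0).

Yes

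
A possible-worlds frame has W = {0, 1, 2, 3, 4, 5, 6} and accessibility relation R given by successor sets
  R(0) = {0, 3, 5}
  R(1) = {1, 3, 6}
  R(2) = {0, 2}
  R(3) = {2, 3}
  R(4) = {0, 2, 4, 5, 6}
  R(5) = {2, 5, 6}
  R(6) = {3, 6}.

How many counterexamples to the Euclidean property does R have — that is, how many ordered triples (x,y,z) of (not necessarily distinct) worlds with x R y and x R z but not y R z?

26

Enumerating: (0,3,0), (0,3,5), (0,5,0), (0,5,3), (1,3,1), (1,3,6), (1,6,1), (2,0,2), (3,2,3), (4,0,2), (4,0,4), (4,0,6), … and 14 more.
Total: 26.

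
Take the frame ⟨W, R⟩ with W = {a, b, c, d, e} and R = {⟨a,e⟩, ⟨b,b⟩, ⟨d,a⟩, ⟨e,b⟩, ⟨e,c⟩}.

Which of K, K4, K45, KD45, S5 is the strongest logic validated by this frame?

Transitive (axiom 4): no — a R e and e R b, but not a R b.
Euclidean (axiom 5): no — e R b and e R c, but not b R c.
Serial (axiom D): no — c has no R-successor.
Reflexive (axiom T): no — a is not related to itself.
So F validates K; K4 would additionally require R to be transitive. The strongest is K.

K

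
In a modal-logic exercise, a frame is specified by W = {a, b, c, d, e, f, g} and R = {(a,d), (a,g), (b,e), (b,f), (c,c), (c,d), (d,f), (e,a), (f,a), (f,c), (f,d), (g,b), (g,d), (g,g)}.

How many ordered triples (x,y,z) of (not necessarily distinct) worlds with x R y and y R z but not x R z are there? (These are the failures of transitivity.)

17

Enumerating: (a,d,f), (a,g,b), (b,e,a), (b,f,a), (b,f,c), (b,f,d), (c,d,f), (d,f,a), (d,f,c), (d,f,d), (e,a,d), (e,a,g), (f,a,g), (f,d,f), (g,b,e), (g,b,f), (g,d,f).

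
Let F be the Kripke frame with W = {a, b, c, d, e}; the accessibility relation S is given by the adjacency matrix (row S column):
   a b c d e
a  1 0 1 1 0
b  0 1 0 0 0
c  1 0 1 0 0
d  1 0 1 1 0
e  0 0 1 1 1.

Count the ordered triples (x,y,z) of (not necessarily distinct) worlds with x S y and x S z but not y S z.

5

Enumerating: (a,c,d), (d,c,d), (e,c,d), (e,c,e), (e,d,e).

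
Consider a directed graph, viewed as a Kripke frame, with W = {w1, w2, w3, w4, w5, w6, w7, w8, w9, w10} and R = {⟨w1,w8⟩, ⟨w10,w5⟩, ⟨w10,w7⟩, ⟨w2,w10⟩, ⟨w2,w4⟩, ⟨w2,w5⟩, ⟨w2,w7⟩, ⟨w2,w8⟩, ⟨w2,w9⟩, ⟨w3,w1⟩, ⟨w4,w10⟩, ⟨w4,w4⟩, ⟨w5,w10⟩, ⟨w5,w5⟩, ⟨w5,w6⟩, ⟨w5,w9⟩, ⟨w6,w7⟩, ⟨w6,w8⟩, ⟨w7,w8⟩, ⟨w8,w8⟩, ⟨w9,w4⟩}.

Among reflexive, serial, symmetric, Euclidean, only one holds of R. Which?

serial

Reflexive: no — w1 is not related to itself.
Serial: yes — every world has a successor (e.g. w1 R w8).
Symmetric: no — w1 R w8 but not w8 R w1.
Euclidean: no — w10 R w5 and w10 R w7, but not w5 R w7.
Only serial holds.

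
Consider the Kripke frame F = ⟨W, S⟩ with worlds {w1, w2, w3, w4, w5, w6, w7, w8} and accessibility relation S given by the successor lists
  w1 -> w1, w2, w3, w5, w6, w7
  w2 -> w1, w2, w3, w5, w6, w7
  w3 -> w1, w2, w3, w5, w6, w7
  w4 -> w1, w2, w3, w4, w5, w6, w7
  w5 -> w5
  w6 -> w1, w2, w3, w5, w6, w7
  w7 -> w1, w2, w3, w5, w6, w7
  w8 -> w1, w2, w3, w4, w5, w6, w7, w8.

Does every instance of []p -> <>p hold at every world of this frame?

Axiom D corresponds to the accessibility relation being serial.
Serial: yes — every world has a successor (e.g. w1 S w1).

Yes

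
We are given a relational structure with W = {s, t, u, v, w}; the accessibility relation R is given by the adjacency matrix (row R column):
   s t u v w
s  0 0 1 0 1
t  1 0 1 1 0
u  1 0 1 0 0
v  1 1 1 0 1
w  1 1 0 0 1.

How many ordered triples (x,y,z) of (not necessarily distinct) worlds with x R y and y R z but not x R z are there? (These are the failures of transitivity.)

Enumerating: (s,u,s), (s,w,s), (s,w,t), (t,s,w), (t,v,t), (t,v,w), (u,s,w), (v,t,v), (w,s,u), (w,t,u), (w,t,v).

11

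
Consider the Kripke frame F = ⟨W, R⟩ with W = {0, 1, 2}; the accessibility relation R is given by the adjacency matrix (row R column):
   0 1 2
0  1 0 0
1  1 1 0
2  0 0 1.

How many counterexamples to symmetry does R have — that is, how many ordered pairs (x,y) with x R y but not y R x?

Enumerating: (1,0).

1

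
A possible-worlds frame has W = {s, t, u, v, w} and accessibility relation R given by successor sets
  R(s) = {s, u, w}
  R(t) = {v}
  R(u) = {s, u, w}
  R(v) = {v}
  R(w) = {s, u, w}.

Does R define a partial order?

Reflexive: no — t is not related to itself.
Transitive: yes — every two-step R-path is closed by a direct edge.
Antisymmetric: no — s R u and u R s with s ≠ u.
So R is not a partial order.

No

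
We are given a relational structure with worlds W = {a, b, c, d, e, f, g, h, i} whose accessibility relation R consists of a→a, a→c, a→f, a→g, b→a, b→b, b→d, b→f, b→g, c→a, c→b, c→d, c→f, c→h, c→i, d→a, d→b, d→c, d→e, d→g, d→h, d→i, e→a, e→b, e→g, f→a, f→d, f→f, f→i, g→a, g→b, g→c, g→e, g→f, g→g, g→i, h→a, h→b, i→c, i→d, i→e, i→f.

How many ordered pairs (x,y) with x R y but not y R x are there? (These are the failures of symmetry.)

Enumerating: (b,a), (b,f), (c,b), (c,f), (c,h), (d,a), (d,e), (d,g), (d,h), (e,a), (e,b), (f,d), (g,c), (g,f), (g,i), (h,a), (h,b), (i,e).

18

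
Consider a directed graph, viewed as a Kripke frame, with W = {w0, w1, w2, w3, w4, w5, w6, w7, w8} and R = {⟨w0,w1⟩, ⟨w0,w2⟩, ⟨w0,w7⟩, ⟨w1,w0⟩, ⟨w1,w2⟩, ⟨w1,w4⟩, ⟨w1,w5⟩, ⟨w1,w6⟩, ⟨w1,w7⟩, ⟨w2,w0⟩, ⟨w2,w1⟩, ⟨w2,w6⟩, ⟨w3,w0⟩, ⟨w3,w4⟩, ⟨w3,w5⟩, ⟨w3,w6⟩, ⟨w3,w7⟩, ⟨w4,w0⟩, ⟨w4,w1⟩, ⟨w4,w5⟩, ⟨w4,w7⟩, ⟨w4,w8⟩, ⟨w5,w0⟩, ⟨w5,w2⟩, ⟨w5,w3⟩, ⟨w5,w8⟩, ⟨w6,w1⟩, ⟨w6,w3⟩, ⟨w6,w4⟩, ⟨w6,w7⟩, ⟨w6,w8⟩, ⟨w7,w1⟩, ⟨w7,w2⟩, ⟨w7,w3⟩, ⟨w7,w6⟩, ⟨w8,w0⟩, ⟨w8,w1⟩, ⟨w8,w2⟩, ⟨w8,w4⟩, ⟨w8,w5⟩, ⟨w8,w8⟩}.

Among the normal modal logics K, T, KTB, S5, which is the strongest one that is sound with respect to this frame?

K

Reflexive (axiom T): no — w0 is not related to itself.
Symmetric (axiom B): no — w0 R w7 but not w7 R w0.
Euclidean (axiom 5): no — w0 R w2 and w0 R w7, but not w2 R w7.
So F validates K; T would additionally require R to be reflexive. The strongest is K.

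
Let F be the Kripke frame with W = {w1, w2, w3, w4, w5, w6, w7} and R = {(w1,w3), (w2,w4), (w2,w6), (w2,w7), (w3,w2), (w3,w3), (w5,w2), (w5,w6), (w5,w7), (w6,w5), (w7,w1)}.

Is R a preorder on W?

Reflexive: no — w1 is not related to itself.
Transitive: no — w1 R w3 and w3 R w2, but not w1 R w2.
So R is not a preorder.

No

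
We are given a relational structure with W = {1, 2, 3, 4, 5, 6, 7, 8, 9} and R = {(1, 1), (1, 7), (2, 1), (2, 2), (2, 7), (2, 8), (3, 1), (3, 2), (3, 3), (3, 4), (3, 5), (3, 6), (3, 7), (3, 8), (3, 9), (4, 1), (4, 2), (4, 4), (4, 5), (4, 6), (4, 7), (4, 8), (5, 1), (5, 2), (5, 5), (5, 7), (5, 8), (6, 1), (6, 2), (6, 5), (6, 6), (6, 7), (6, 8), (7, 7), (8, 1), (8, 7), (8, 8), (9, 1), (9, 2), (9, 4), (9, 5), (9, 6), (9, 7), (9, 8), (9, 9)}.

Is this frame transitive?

Transitive: yes — every two-step R-path is closed by a direct edge.

Yes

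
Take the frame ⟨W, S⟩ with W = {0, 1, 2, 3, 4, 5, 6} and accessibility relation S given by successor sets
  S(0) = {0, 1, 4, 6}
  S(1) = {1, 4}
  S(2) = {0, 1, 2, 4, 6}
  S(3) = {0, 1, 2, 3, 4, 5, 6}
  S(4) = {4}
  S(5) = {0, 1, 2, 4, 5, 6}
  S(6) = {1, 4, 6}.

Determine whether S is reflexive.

Reflexive: yes — every world is S-related to itself.

Yes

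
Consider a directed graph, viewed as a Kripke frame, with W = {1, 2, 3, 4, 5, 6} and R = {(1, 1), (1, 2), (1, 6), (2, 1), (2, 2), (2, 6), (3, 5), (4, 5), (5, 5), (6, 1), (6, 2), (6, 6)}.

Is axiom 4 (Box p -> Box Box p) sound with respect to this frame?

Yes

Axiom 4 corresponds to the accessibility relation being transitive.
Transitive: yes — every two-step R-path is closed by a direct edge.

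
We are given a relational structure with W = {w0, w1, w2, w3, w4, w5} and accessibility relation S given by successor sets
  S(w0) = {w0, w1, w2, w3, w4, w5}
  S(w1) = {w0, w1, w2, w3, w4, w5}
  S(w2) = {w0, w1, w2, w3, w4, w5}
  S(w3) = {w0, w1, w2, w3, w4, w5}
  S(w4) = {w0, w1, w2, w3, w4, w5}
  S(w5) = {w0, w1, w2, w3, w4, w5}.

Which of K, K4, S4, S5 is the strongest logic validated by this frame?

Transitive (axiom 4): yes — every two-step S-path is closed by a direct edge.
Reflexive (axiom T): yes — every world is S-related to itself.
Euclidean (axiom 5): yes — any two successors of a common world are S-related.
So F validates K, K4, S4, S5. The strongest is S5.

S5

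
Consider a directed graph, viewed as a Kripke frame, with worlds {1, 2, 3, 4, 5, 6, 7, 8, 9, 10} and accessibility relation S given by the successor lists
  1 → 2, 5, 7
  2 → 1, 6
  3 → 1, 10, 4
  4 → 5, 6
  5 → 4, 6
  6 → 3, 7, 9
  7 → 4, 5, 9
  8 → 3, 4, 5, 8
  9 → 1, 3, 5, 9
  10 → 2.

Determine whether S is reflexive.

Reflexive: no — 1 is not related to itself.

No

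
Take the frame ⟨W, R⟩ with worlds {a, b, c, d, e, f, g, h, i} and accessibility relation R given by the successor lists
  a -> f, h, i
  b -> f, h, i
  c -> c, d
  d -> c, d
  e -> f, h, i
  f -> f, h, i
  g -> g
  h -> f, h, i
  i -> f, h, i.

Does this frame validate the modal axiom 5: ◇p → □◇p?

Yes

By correspondence theory, 5 is valid on a frame iff R is Euclidean.
Euclidean: yes — any two successors of a common world are R-related.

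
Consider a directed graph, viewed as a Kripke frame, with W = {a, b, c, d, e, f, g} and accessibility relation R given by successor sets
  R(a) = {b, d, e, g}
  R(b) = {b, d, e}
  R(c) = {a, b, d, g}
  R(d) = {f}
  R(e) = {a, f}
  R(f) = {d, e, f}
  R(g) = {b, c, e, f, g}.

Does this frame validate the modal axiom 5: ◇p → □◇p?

No

Axiom 5 corresponds to the accessibility relation being Euclidean.
Euclidean: no — a R b and a R g, but not b R g.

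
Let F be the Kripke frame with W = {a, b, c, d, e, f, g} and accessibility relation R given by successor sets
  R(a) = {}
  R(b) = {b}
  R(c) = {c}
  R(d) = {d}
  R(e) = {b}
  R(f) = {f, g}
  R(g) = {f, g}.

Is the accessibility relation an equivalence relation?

No

Reflexive: no — a is not related to itself.
Symmetric: no — e R b but not b R e.
Transitive: yes — every two-step R-path is closed by a direct edge.
So R is not an equivalence relation.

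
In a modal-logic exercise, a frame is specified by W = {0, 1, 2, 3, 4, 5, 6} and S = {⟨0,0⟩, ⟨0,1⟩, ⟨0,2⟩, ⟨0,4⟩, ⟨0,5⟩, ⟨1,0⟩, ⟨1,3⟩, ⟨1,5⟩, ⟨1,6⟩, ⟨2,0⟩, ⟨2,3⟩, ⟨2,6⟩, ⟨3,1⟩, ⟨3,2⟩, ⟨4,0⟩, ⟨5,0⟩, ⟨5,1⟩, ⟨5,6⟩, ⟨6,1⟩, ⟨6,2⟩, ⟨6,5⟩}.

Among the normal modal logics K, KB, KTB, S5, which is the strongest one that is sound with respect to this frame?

Symmetric (axiom B): yes — every pair in S has its reverse in S.
Reflexive (axiom T): no — 1 is not related to itself.
Euclidean (axiom 5): no — 0 S 1 and 0 S 2, but not 1 S 2.
So F validates K, KB; KTB would additionally require S to be reflexive. The strongest is KB.

KB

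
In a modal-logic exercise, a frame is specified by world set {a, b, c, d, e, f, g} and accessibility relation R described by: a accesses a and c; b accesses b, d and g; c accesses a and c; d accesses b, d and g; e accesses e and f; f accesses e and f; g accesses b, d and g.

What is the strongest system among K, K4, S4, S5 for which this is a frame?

Transitive (axiom 4): yes — every two-step R-path is closed by a direct edge.
Reflexive (axiom T): yes — every world is R-related to itself.
Euclidean (axiom 5): yes — any two successors of a common world are R-related.
So F validates K, K4, S4, S5. The strongest is S5.

S5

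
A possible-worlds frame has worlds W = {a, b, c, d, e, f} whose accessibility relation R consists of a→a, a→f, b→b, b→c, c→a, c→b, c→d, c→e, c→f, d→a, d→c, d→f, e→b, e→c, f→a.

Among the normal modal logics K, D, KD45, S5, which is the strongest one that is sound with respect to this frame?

Serial (axiom D): yes — every world has a successor (e.g. a R a).
Euclidean (axiom 5): no — c R a and c R b, but not a R b.
Transitive (axiom 4): no — b R c and c R a, but not b R a.
Reflexive (axiom T): no — c is not related to itself.
So F validates K, D; KD45 would additionally require R to be Euclidean and transitive. The strongest is D.

D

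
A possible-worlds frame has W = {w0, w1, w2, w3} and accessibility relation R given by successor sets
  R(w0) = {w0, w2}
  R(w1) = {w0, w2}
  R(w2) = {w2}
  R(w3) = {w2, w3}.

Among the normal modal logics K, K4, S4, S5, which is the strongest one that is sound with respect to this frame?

Transitive (axiom 4): yes — every two-step R-path is closed by a direct edge.
Reflexive (axiom T): no — w1 is not related to itself.
Euclidean (axiom 5): no — w1 R w2 and w1 R w0, but not w2 R w0.
So F validates K, K4; S4 would additionally require R to be reflexive. The strongest is K4.

K4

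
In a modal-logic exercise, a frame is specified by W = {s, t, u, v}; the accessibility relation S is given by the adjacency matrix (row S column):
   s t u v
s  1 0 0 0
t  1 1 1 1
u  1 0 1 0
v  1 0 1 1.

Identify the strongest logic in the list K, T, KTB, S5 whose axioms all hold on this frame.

Reflexive (axiom T): yes — every world is S-related to itself.
Symmetric (axiom B): no — t S s but not s S t.
Euclidean (axiom 5): no — t S s and t S u, but not s S u.
So F validates K, T; KTB would additionally require S to be symmetric. The strongest is T.

T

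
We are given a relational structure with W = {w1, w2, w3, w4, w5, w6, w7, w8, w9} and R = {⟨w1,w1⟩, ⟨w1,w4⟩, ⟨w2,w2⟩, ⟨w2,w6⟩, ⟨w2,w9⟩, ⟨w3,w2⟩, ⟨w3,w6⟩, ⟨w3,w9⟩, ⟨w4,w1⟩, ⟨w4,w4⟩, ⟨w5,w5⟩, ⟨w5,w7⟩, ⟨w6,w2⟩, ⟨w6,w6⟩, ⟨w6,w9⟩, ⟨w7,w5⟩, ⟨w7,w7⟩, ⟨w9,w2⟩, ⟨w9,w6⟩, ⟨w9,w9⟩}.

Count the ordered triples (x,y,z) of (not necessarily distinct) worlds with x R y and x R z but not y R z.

R is Euclidean; there are no such tuples.

0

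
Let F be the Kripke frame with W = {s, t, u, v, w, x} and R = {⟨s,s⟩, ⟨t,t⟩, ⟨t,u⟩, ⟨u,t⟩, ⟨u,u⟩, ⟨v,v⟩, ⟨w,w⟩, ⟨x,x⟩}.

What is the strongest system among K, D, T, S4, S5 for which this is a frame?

Serial (axiom D): yes — every world has a successor (e.g. s R s).
Reflexive (axiom T): yes — every world is R-related to itself.
Transitive (axiom 4): yes — every two-step R-path is closed by a direct edge.
Euclidean (axiom 5): yes — any two successors of a common world are R-related.
So F validates K, D, T, S4, S5. The strongest is S5.

S5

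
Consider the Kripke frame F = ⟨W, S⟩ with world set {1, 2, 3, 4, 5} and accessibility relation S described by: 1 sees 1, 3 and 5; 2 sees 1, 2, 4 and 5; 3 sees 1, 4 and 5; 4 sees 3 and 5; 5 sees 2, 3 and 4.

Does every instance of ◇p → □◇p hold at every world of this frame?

Axiom 5 corresponds to the accessibility relation being Euclidean.
Euclidean: no — 2 S 1 and 2 S 4, but not 1 S 4.

No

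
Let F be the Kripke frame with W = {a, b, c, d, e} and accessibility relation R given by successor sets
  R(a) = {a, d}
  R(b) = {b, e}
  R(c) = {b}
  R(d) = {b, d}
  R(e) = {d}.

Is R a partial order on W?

Reflexive: no — c is not related to itself.
Transitive: no — a R d and d R b, but not a R b.
Antisymmetric: yes — no distinct pair is related both ways.
So R is not a partial order.

No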